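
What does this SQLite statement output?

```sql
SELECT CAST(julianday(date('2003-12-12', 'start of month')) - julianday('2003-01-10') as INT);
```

325

`start of month` rewinds 2003-12-12 to 2003-12-01.
21 days remain in January 2003 after the 10th (31 − 10).
Full months from February 2003 through November 2003 contribute their day counts.
Then 1 day into December 2003.
Total: 21 + 28 + 31 + 30 + 31 + 30 + 31 + 31 + 30 + 31 + 30 + 1 = 325.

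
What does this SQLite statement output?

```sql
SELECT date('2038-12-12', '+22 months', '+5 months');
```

Adding +22 months to 2038-12-12 gives 2040-10-12.
Adding +5 months to 2040-10-12 gives 2041-03-12.

2041-03-12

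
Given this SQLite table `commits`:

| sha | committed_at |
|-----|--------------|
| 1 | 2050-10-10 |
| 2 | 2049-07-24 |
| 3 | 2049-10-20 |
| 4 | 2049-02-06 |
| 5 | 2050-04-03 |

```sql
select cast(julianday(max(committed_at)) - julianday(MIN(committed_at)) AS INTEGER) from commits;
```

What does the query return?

MIN = 2049-02-06, MAX = 2050-10-10.
22 days remain in February 2049 after the 6th (28 − 6).
Full months from March 2049 through September 2050 contribute their day counts.
Then 10 days into October 2050.
Total: 22 + 31 + 30 + 31 + 30 + 31 + 31 + 30 + 31 + 30 + 31 + 31 + 28 + 31 + 30 + 31 + 30 + 31 + 31 + 30 + 10 = 611.

611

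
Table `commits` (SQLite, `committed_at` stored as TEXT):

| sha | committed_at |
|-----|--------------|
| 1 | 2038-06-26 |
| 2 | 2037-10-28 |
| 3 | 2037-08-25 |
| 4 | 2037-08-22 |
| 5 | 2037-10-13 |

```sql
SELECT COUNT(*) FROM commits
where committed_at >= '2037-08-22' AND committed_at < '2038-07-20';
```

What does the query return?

Rows in [2037-08-22, 2038-07-20): 2038-06-26, 2037-10-28, 2037-08-25, 2037-08-22, 2037-10-13 → 5 rows.

5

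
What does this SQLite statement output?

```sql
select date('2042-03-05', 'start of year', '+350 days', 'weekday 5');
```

`start of year` rewinds 2042-03-05 to 2042-01-01.
Applying '+350 days' to 2042-01-01: counting 350 days forward gives 2042-12-17.
`weekday 5` advances to the next Friday; 2042-12-17 is a Wednesday, so it moves forward to 2042-12-19.

2042-12-19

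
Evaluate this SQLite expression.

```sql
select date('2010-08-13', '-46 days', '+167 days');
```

2010-12-12

Applying '-46 days' to 2010-08-13: counting 46 days back gives 2010-06-28.
Applying '+167 days' to 2010-06-28: counting 167 days forward gives 2010-12-12.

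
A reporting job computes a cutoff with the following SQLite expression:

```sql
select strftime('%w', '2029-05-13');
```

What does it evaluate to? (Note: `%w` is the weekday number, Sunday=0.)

2029-05-13 is a Sunday; with Sunday=0 that is 0.

0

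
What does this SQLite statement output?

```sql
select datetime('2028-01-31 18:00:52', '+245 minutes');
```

245 minutes = 4h 5m; +245 minutes from 2028-01-31 18:00:52 is 2028-01-31 22:05:52.

2028-01-31 22:05:52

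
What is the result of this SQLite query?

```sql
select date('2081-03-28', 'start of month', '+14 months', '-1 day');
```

2082-04-30

`start of month` rewinds 2081-03-28 to 2081-03-01.
Adding +14 months to 2081-03-01 gives 2082-05-01.
Going back 1 day from 2082-05-01 reaches 2082-04-30 (last day of April, 30 days).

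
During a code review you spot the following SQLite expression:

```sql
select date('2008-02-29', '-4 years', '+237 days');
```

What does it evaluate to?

Adding -4 years to 2008-02-29 gives 2004-02-29.
Applying '+237 days' to 2004-02-29: counting 237 days forward gives 2004-10-23.

2004-10-23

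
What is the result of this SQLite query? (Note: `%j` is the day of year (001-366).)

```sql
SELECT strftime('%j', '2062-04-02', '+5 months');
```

First apply '+5 months': 2062-04-02 → 2062-09-02.
Day-of-year for 2062-09-02: days since 2062-01-01 inclusive = 245, zero-padded to 245.

245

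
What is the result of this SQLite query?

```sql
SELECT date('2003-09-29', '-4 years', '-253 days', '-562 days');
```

1997-07-06

Adding -4 years to 2003-09-29 gives 1999-09-29.
Applying '-253 days' to 1999-09-29: counting 253 days back gives 1999-01-19.
Applying '-562 days' to 1999-01-19: counting 562 days back gives 1997-07-06.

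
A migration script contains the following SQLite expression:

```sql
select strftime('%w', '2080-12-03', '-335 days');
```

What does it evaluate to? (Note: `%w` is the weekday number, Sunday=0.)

First apply '-335 days': 2080-12-03 → 2080-01-03.
2080-01-03 is a Wednesday; with Sunday=0 that is 3.

3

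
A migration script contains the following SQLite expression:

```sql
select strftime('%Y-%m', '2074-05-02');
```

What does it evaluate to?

2074-05

`%Y-%m` extracts the year-month: 2074-05.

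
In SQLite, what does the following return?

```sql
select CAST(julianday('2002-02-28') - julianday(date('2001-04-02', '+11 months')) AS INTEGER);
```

Adding +11 months to 2001-04-02 gives 2002-03-02.
0 days remain in February 2002 after the 28th (28 − 28).
Then 2 days into March 2002.
Total: 0 + 2 = 2.
The subtraction is earlier − later, so the result is −2 → -2.

-2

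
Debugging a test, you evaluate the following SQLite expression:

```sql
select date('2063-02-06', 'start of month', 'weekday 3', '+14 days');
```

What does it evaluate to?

`start of month` rewinds 2063-02-06 to 2063-02-01.
`weekday 3` advances to the next Wednesday; 2063-02-01 is a Thursday, so it moves forward to 2063-02-07.
Advancing 14 more days within February lands on 2063-02-21.

2063-02-21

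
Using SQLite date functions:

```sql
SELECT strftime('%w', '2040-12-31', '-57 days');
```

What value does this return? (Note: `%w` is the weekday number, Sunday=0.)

0

First apply '-57 days': 2040-12-31 → 2040-11-04.
2040-11-04 is a Sunday; with Sunday=0 that is 0.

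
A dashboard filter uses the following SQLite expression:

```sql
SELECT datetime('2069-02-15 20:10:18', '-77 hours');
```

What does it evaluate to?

2069-02-12 15:10:18

-77 hours from 2069-02-15 20:10:18 is 2069-02-12 15:10:18 (crosses midnight).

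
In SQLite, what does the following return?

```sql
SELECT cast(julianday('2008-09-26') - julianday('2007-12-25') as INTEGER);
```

276

6 days remain in December 2007 after the 25th (31 − 25).
Full months from January 2008 through August 2008 contribute their day counts.
Then 26 days into September 2008.
Total: 6 + 31 + 29 + 31 + 30 + 31 + 30 + 31 + 31 + 26 = 276.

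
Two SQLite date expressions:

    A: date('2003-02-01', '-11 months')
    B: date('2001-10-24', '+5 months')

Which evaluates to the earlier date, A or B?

A

A = 2002-03-01.
B = 2002-03-24.
A is earlier.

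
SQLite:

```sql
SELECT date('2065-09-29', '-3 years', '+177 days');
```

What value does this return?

2063-03-25

Adding -3 years to 2065-09-29 gives 2062-09-29.
Applying '+177 days' to 2062-09-29: counting 177 days forward gives 2063-03-25.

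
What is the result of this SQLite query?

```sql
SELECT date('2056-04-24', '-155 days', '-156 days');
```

Applying '-155 days' to 2056-04-24: counting 155 days back gives 2055-11-21.
Applying '-156 days' to 2055-11-21: counting 156 days back gives 2055-06-18.

2055-06-18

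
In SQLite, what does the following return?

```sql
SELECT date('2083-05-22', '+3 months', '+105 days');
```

Adding +3 months to 2083-05-22 gives 2083-08-22.
Applying '+105 days' to 2083-08-22: counting 105 days forward gives 2083-12-05.

2083-12-05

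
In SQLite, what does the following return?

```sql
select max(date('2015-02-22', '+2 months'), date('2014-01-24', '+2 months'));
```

date('2015-02-22', '+2 months') → 2015-04-22.
date('2014-01-24', '+2 months') → 2014-03-24.
Later of the two is 2015-04-22.

2015-04-22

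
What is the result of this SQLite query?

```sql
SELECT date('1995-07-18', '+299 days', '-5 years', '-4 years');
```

Applying '+299 days' to 1995-07-18: counting 299 days forward gives 1996-05-12.
Adding -5 years to 1996-05-12 gives 1991-05-12.
Adding -4 years to 1991-05-12 gives 1987-05-12.

1987-05-12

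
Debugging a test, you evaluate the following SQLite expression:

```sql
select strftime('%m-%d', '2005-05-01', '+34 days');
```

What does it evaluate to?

First apply '+34 days': 2005-05-01 → 2005-06-04.
`%m-%d` extracts the month-day: 06-04.

06-04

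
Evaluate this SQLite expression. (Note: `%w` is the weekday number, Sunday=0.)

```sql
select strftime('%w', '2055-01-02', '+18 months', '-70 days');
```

First apply '+18 months', '-70 days': 2055-01-02 → 2056-04-23.
2056-04-23 is a Sunday; with Sunday=0 that is 0.

0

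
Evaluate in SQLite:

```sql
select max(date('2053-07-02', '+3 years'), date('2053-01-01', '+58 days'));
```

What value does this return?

date('2053-07-02', '+3 years') → 2056-07-02.
date('2053-01-01', '+58 days') → 2053-02-28.
Later of the two is 2056-07-02.

2056-07-02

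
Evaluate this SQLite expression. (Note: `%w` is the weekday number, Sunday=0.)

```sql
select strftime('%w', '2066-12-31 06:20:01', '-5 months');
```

6

First apply '-5 months': 2066-12-31 06:20:01 → 2066-07-31 06:20:01.
2066-07-31 is a Saturday; with Sunday=0 that is 6.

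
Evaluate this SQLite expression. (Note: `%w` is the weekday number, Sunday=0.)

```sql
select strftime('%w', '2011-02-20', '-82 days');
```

2

First apply '-82 days': 2011-02-20 → 2010-11-30.
2010-11-30 is a Tuesday; with Sunday=0 that is 2.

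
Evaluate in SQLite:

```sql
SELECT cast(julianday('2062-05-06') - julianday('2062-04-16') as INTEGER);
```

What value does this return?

14 days remain in April 2062 after the 16th (30 − 16).
Then 6 days into May 2062.
Total: 14 + 6 = 20.

20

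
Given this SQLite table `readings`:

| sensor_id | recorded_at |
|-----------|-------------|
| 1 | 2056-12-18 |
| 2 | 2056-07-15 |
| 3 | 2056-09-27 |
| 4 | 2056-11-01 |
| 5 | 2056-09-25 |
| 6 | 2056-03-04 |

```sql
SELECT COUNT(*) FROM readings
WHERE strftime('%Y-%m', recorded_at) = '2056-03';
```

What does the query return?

Rows with year-month 2056-03: 2056-03-04 → 1.

1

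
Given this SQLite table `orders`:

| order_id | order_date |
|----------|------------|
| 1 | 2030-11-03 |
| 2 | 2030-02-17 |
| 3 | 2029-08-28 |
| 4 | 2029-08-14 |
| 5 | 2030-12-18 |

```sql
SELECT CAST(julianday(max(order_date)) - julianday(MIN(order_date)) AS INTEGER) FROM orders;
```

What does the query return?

MIN = 2029-08-14, MAX = 2030-12-18.
17 days remain in August 2029 after the 14th (31 − 14).
Full months from September 2029 through November 2030 contribute their day counts.
Then 18 days into December 2030.
Total: 17 + 30 + 31 + 30 + 31 + 31 + 28 + 31 + 30 + 31 + 30 + 31 + 31 + 30 + 31 + 30 + 18 = 491.

491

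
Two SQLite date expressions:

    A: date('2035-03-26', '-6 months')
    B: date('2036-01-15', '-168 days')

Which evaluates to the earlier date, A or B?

A = 2034-09-26.
B = 2035-07-31.
A is earlier.

A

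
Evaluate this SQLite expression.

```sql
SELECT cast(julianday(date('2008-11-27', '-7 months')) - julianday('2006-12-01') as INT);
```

Adding -7 months to 2008-11-27 gives 2008-04-27.
30 days remain in December 2006 after the 1st (31 − 1).
Full months from January 2007 through March 2008 contribute their day counts.
Then 27 days into April 2008.
Total: 30 + 31 + 28 + 31 + 30 + 31 + 30 + 31 + 31 + 30 + 31 + 30 + 31 + 31 + 29 + 31 + 27 = 513.

513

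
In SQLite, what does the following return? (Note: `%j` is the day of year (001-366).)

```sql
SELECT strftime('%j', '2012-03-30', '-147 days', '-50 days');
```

258

First apply '-147 days', '-50 days': 2012-03-30 → 2011-09-15.
Day-of-year for 2011-09-15: days since 2011-01-01 inclusive = 258, zero-padded to 258.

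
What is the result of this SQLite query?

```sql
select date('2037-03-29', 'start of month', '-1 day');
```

`start of month` rewinds 2037-03-29 to 2037-03-01.
Going back 1 day from 2037-03-01 reaches 2037-02-28 (last day of February, 28 days).

2037-02-28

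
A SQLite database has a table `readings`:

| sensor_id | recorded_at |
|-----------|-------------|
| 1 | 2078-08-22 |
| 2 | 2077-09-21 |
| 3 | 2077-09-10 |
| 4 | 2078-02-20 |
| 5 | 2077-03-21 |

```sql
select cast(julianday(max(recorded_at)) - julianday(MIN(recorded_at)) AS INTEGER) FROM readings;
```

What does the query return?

519

MIN = 2077-03-21, MAX = 2078-08-22.
10 days remain in March 2077 after the 21st (31 − 21).
Full months from April 2077 through July 2078 contribute their day counts.
Then 22 days into August 2078.
Total: 10 + 30 + 31 + 30 + 31 + 31 + 30 + 31 + 30 + 31 + 31 + 28 + 31 + 30 + 31 + 30 + 31 + 22 = 519.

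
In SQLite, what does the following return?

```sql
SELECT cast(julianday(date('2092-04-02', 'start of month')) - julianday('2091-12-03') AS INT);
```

120

`start of month` rewinds 2092-04-02 to 2092-04-01.
28 days remain in December 2091 after the 3rd (31 − 3).
January 2092: 31 days.
February 2092: 29 days (leap year).
March 2092: 31 days.
Then 1 day into April 2092.
Total: 28 + 31 + 29 + 31 + 1 = 120.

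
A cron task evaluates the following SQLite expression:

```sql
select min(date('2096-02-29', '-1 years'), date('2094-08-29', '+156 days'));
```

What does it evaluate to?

date('2096-02-29', '-1 years') → 2095-03-01.
date('2094-08-29', '+156 days') → 2095-02-01.
Earlier of the two is 2095-02-01.

2095-02-01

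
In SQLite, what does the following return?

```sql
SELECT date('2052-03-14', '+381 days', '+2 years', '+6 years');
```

Applying '+381 days' to 2052-03-14: counting 381 days forward gives 2053-03-30.
Adding +2 years to 2053-03-30 gives 2055-03-30.
Adding +6 years to 2055-03-30 gives 2061-03-30.

2061-03-30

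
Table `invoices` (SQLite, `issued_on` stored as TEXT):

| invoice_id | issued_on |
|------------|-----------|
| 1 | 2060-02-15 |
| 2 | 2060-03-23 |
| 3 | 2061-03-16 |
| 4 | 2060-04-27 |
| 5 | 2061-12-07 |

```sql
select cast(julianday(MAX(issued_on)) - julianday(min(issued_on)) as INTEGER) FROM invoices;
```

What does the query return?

MIN = 2060-02-15, MAX = 2061-12-07.
14 days remain in February 2060 after the 15th (29 − 15).
Full months from March 2060 through November 2061 contribute their day counts.
Then 7 days into December 2061.
Total: 14 + 31 + 30 + 31 + 30 + 31 + 31 + 30 + 31 + 30 + 31 + 31 + 28 + 31 + 30 + 31 + 30 + 31 + 31 + 30 + 31 + 30 + 7 = 661.

661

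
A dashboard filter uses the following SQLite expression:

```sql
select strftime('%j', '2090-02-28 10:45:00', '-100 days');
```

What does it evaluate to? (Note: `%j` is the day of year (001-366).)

First apply '-100 days': 2090-02-28 10:45:00 → 2089-11-20 10:45:00.
Day-of-year for 2089-11-20: days since 2089-01-01 inclusive = 324, zero-padded to 324.

324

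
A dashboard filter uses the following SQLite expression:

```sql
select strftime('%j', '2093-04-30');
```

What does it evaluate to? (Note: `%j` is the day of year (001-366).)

120

Day-of-year for 2093-04-30: days since 2093-01-01 inclusive = 120, zero-padded to 120.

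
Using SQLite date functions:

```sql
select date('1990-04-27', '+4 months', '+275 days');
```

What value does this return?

Adding +4 months to 1990-04-27 gives 1990-08-27.
Applying '+275 days' to 1990-08-27: counting 275 days forward gives 1991-05-29.

1991-05-29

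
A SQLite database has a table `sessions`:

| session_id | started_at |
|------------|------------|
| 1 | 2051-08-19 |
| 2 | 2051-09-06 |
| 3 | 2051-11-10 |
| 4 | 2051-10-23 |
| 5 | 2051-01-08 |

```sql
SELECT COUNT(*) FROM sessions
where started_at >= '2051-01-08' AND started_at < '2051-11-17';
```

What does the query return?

5

Rows in [2051-01-08, 2051-11-17): 2051-08-19, 2051-09-06, 2051-11-10, 2051-10-23, 2051-01-08 → 5 rows.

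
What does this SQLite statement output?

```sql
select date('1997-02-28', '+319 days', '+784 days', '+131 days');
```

Applying '+319 days' to 1997-02-28: counting 319 days forward gives 1998-01-13.
Applying '+784 days' to 1998-01-13: counting 784 days forward gives 2000-03-07.
Applying '+131 days' to 2000-03-07: counting 131 days forward gives 2000-07-16.

2000-07-16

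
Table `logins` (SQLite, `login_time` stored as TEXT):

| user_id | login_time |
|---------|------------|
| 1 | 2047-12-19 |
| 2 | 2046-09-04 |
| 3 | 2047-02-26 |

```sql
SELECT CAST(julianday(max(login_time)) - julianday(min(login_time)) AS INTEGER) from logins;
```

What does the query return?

MIN = 2046-09-04, MAX = 2047-12-19.
26 days remain in September 2046 after the 4th (30 − 4).
Full months from October 2046 through November 2047 contribute their day counts.
Then 19 days into December 2047.
Total: 26 + 31 + 30 + 31 + 31 + 28 + 31 + 30 + 31 + 30 + 31 + 31 + 30 + 31 + 30 + 19 = 471.

471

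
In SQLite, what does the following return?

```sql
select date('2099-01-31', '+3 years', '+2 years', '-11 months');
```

Adding +3 years to 2099-01-31 gives 2102-01-31.
Adding +2 years to 2102-01-31 gives 2104-01-31.
Adding -11 months to 2104-01-31 targets 2103-02-31. February 2103 has only 28 days, so SQLite normalizes the 3-day overflow forward to 2103-03-03.

2103-03-03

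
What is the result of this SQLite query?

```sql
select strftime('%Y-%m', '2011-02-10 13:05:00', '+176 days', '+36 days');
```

2011-09

First apply '+176 days', '+36 days': 2011-02-10 13:05:00 → 2011-09-10 13:05:00.
`%Y-%m` extracts the year-month: 2011-09.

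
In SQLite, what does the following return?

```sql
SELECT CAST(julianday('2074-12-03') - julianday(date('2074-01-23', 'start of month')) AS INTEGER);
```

`start of month` rewinds 2074-01-23 to 2074-01-01.
30 days remain in January 2074 after the 1st (31 − 1).
Full months from February 2074 through November 2074 contribute their day counts.
Then 3 days into December 2074.
Total: 30 + 28 + 31 + 30 + 31 + 30 + 31 + 31 + 30 + 31 + 30 + 3 = 336.

336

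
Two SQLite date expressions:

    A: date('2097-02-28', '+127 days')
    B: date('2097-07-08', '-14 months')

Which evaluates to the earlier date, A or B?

A = 2097-07-05.
B = 2096-05-08.
B is earlier.

B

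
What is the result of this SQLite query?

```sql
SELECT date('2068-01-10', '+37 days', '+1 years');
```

2069-02-16

January 2068 has 31 days; 21 remain after the 10th, so 22 days reach 2068-02-01.
Advancing 15 more days within February lands on 2068-02-16.
Adding +1 year to 2068-02-16 gives 2069-02-16.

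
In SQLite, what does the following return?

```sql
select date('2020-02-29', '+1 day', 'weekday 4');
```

2020-03-05

February 2020 has 29 days; 0 remain after the 29th, so 1 days reach 2020-03-01.
`weekday 4` advances to the next Thursday; 2020-03-01 is a Sunday, so it moves forward to 2020-03-05.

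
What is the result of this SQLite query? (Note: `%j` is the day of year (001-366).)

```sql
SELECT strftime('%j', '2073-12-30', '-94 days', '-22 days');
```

First apply '-94 days', '-22 days': 2073-12-30 → 2073-09-05.
Day-of-year for 2073-09-05: days since 2073-01-01 inclusive = 248, zero-padded to 248.

248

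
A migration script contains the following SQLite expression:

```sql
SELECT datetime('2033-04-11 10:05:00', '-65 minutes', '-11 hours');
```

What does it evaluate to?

65 minutes = 1h 5m; -65 minutes from 2033-04-11 10:05:00 is 2033-04-11 09:00:00.
-11 hours from 2033-04-11 09:00:00 is 2033-04-10 22:00:00 (crosses midnight).

2033-04-10 22:00:00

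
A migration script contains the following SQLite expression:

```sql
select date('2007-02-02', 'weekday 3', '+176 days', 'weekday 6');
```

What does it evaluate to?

2007-08-04

`weekday 3` advances to the next Wednesday; 2007-02-02 is a Friday, so it moves forward to 2007-02-07.
Applying '+176 days' to 2007-02-07: counting 176 days forward gives 2007-08-02.
`weekday 6` advances to the next Saturday; 2007-08-02 is a Thursday, so it moves forward to 2007-08-04.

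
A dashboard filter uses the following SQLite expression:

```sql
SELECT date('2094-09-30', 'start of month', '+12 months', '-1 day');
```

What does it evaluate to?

2095-08-31

`start of month` rewinds 2094-09-30 to 2094-09-01.
Adding +12 months to 2094-09-01 gives 2095-09-01.
Going back 1 day from 2095-09-01 reaches 2095-08-31 (last day of August, 31 days).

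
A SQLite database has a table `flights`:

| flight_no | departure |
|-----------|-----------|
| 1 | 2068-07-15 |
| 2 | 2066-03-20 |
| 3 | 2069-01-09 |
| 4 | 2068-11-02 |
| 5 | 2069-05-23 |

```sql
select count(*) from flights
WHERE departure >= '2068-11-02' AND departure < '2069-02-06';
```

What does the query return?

Rows in [2068-11-02, 2069-02-06): 2069-01-09, 2068-11-02 → 2 rows.

2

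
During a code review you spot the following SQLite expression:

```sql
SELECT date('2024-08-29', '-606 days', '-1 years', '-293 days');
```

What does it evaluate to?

Applying '-606 days' to 2024-08-29: counting 606 days back gives 2023-01-01.
Adding -1 year to 2023-01-01 gives 2022-01-01.
Applying '-293 days' to 2022-01-01: counting 293 days back gives 2021-03-14.

2021-03-14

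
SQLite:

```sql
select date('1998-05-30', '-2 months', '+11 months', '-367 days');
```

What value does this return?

Adding -2 months to 1998-05-30 gives 1998-03-30.
Adding +11 months to 1998-03-30 targets 1999-02-30. February 1999 has only 28 days, so SQLite normalizes the 2-day overflow forward to 1999-03-02.
Applying '-367 days' to 1999-03-02: counting 367 days back gives 1998-02-28.

1998-02-28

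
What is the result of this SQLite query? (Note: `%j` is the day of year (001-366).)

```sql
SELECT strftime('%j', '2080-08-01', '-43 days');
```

First apply '-43 days': 2080-08-01 → 2080-06-19.
Day-of-year for 2080-06-19: days since 2080-01-01 inclusive = 171, zero-padded to 171.

171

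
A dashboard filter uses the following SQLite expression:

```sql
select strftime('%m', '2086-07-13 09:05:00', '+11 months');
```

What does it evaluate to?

First apply '+11 months': 2086-07-13 09:05:00 → 2087-06-13 09:05:00.
`%m` extracts the 2-digit month (01-12): 06.

06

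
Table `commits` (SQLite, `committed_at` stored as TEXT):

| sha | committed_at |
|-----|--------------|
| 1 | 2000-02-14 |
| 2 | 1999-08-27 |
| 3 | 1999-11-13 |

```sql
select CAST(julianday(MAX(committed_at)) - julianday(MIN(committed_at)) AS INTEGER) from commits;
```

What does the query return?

171

MIN = 1999-08-27, MAX = 2000-02-14.
4 days remain in August 1999 after the 27th (31 − 27).
September 1999: 30 days.
October 1999: 31 days.
November 1999: 30 days.
December 1999: 31 days.
January 2000: 31 days.
Then 14 days into February 2000.
Total: 4 + 30 + 31 + 30 + 31 + 31 + 14 = 171.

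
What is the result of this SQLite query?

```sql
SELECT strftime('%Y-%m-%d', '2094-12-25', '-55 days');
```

First apply '-55 days': 2094-12-25 → 2094-10-31.
`%Y-%m-%d` extracts the ISO date: 2094-10-31.

2094-10-31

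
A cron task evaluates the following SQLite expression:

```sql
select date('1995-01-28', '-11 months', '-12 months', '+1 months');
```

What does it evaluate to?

1993-03-28

Adding -11 months to 1995-01-28 gives 1994-02-28.
Adding -12 months to 1994-02-28 gives 1993-02-28.
Adding +1 month to 1993-02-28 gives 1993-03-28.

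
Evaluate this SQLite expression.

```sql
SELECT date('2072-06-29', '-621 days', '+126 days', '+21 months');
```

Applying '-621 days' to 2072-06-29: counting 621 days back gives 2070-10-17.
Applying '+126 days' to 2070-10-17: counting 126 days forward gives 2071-02-20.
Adding +21 months to 2071-02-20 gives 2072-11-20.

2072-11-20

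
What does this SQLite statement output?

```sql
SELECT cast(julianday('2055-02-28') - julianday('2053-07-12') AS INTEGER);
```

19 days remain in July 2053 after the 12th (31 − 12).
Full months from August 2053 through January 2055 contribute their day counts.
Then 28 days into February 2055.
Total: 19 + 31 + 30 + 31 + 30 + 31 + 31 + 28 + 31 + 30 + 31 + 30 + 31 + 31 + 30 + 31 + 30 + 31 + 31 + 28 = 596.

596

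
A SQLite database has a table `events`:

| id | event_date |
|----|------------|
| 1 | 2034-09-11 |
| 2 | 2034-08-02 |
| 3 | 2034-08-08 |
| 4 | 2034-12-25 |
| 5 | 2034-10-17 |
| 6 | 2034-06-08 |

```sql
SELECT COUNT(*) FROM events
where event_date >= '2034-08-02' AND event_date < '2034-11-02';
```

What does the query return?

4

Rows in [2034-08-02, 2034-11-02): 2034-09-11, 2034-08-02, 2034-08-08, 2034-10-17 → 4 rows.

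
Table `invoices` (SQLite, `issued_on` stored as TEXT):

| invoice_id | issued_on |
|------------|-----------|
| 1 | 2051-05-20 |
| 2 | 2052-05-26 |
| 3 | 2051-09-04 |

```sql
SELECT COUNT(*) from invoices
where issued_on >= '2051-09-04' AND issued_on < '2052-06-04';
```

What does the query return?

2

Rows in [2051-09-04, 2052-06-04): 2052-05-26, 2051-09-04 → 2 rows.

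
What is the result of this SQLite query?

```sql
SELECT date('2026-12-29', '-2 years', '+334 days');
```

Adding -2 years to 2026-12-29 gives 2024-12-29.
Applying '+334 days' to 2024-12-29: counting 334 days forward gives 2025-11-28.

2025-11-28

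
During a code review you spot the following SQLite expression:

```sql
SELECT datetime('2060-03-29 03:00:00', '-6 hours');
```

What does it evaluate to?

-6 hours from 2060-03-29 03:00:00 is 2060-03-28 21:00:00 (crosses midnight).

2060-03-28 21:00:00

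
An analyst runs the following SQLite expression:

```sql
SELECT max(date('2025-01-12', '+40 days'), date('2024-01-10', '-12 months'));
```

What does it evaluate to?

date('2025-01-12', '+40 days') → 2025-02-21.
date('2024-01-10', '-12 months') → 2023-01-10.
Later of the two is 2025-02-21.

2025-02-21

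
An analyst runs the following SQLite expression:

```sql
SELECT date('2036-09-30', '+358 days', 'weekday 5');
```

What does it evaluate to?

2037-09-25

Applying '+358 days' to 2036-09-30: counting 358 days forward gives 2037-09-23.
`weekday 5` advances to the next Friday; 2037-09-23 is a Wednesday, so it moves forward to 2037-09-25.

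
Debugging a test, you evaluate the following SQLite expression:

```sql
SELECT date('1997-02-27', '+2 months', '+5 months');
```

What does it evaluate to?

1997-09-27

Adding +2 months to 1997-02-27 gives 1997-04-27.
Adding +5 months to 1997-04-27 gives 1997-09-27.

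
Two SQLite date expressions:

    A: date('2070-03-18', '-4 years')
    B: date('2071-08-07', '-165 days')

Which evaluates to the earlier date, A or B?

A

A = 2066-03-18.
B = 2071-02-23.
A is earlier.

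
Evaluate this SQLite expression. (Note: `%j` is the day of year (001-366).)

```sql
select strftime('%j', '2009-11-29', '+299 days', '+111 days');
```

013

First apply '+299 days', '+111 days': 2009-11-29 → 2011-01-13.
Day-of-year for 2011-01-13: days since 2011-01-01 inclusive = 13, zero-padded to 013.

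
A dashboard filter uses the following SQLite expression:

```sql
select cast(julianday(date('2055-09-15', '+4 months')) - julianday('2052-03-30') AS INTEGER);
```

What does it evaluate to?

Adding +4 months to 2055-09-15 gives 2056-01-15.
1 day remains in March 2052 after the 30th (31 − 30).
Full months from April 2052 through December 2055 contribute their day counts.
Then 15 days into January 2056.
Total: 1 + 30 + 31 + 30 + 31 + 31 + 30 + 31 + 30 + 31 + 31 + 28 + 31 + 30 + 31 + 30 + 31 + 31 + 30 + 31 + 30 + 31 + 31 + 28 + 31 + 30 + 31 + 30 + 31 + 31 + 30 + 31 + 30 + 31 + 31 + 28 + 31 + 30 + 31 + 30 + 31 + 31 + 30 + 31 + 30 + 31 + 15 = 1386.

1386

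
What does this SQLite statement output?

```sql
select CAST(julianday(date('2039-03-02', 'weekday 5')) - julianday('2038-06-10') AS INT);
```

267

`weekday 5` advances to the next Friday; 2039-03-02 is a Wednesday, so it moves forward to 2039-03-04.
20 days remain in June 2038 after the 10th (30 − 10).
Full months from July 2038 through February 2039 contribute their day counts.
Then 4 days into March 2039.
Total: 20 + 31 + 31 + 30 + 31 + 30 + 31 + 31 + 28 + 4 = 267.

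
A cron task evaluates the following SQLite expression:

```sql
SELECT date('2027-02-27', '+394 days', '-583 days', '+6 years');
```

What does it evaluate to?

2032-08-22

Applying '+394 days' to 2027-02-27: counting 394 days forward gives 2028-03-27.
Applying '-583 days' to 2028-03-27: counting 583 days back gives 2026-08-22.
Adding +6 years to 2026-08-22 gives 2032-08-22.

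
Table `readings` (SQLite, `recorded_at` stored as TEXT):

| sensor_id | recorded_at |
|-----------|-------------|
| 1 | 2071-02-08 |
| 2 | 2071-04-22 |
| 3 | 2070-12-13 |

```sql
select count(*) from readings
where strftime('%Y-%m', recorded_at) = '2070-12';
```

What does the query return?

Rows with year-month 2070-12: 2070-12-13 → 1.

1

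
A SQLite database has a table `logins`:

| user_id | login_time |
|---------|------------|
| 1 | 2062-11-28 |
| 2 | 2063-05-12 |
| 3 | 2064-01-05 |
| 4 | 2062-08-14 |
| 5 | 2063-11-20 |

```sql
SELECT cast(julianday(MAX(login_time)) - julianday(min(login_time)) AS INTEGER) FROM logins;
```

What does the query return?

MIN = 2062-08-14, MAX = 2064-01-05.
17 days remain in August 2062 after the 14th (31 − 14).
Full months from September 2062 through December 2063 contribute their day counts.
Then 5 days into January 2064.
Total: 17 + 30 + 31 + 30 + 31 + 31 + 28 + 31 + 30 + 31 + 30 + 31 + 31 + 30 + 31 + 30 + 31 + 5 = 509.

509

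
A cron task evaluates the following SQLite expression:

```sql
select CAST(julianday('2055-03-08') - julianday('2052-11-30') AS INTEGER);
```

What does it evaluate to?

828

0 days remain in November 2052 after the 30th (30 − 30).
Full months from December 2052 through February 2055 contribute their day counts.
Then 8 days into March 2055.
Total: 0 + 31 + 31 + 28 + 31 + 30 + 31 + 30 + 31 + 31 + 30 + 31 + 30 + 31 + 31 + 28 + 31 + 30 + 31 + 30 + 31 + 31 + 30 + 31 + 30 + 31 + 31 + 28 + 8 = 828.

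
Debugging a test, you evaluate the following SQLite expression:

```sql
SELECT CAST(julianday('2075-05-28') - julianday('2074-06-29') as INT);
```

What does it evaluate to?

1 day remains in June 2074 after the 29th (30 − 29).
Full months from July 2074 through April 2075 contribute their day counts.
Then 28 days into May 2075.
Total: 1 + 31 + 31 + 30 + 31 + 30 + 31 + 31 + 28 + 31 + 30 + 28 = 333.

333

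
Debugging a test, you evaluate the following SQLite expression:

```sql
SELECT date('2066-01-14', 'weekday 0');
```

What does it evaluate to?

`weekday 0` advances to the next Sunday; 2066-01-14 is a Thursday, so it moves forward to 2066-01-17.

2066-01-17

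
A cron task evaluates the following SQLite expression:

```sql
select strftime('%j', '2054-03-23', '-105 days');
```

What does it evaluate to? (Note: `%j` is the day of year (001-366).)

First apply '-105 days': 2054-03-23 → 2053-12-08.
Day-of-year for 2053-12-08: days since 2053-01-01 inclusive = 342, zero-padded to 342.

342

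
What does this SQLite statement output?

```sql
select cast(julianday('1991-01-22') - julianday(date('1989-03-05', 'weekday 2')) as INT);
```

686

`weekday 2` advances to the next Tuesday; 1989-03-05 is a Sunday, so it moves forward to 1989-03-07.
24 days remain in March 1989 after the 7th (31 − 7).
Full months from April 1989 through December 1990 contribute their day counts.
Then 22 days into January 1991.
Total: 24 + 30 + 31 + 30 + 31 + 31 + 30 + 31 + 30 + 31 + 31 + 28 + 31 + 30 + 31 + 30 + 31 + 31 + 30 + 31 + 30 + 31 + 22 = 686.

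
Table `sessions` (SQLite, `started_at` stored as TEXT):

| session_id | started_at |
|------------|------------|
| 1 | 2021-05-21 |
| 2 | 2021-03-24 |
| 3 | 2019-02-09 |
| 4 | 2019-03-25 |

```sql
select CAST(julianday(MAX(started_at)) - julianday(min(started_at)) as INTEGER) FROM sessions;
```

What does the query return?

832

MIN = 2019-02-09, MAX = 2021-05-21.
19 days remain in February 2019 after the 9th (28 − 9).
Full months from March 2019 through April 2021 contribute their day counts.
Then 21 days into May 2021.
Total: 19 + 31 + 30 + 31 + 30 + 31 + 31 + 30 + 31 + 30 + 31 + 31 + 29 + 31 + 30 + 31 + 30 + 31 + 31 + 30 + 31 + 30 + 31 + 31 + 28 + 31 + 30 + 21 = 832.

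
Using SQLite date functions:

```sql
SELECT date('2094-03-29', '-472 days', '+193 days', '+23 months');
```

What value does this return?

2095-05-23

Applying '-472 days' to 2094-03-29: counting 472 days back gives 2092-12-12.
Applying '+193 days' to 2092-12-12: counting 193 days forward gives 2093-06-23.
Adding +23 months to 2093-06-23 gives 2095-05-23.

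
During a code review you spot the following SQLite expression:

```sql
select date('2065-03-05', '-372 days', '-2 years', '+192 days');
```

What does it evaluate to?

Applying '-372 days' to 2065-03-05: counting 372 days back gives 2064-02-27.
Adding -2 years to 2064-02-27 gives 2062-02-27.
Applying '+192 days' to 2062-02-27: counting 192 days forward gives 2062-09-07.

2062-09-07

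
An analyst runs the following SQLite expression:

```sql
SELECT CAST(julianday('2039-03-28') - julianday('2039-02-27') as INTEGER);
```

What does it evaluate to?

29

1 day remains in February 2039 after the 27th (28 − 27).
Then 28 days into March 2039.
Total: 1 + 28 = 29.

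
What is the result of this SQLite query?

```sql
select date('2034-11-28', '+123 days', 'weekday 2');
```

Applying '+123 days' to 2034-11-28: counting 123 days forward gives 2035-03-31.
`weekday 2` advances to the next Tuesday; 2035-03-31 is a Saturday, so it moves forward to 2035-04-03.

2035-04-03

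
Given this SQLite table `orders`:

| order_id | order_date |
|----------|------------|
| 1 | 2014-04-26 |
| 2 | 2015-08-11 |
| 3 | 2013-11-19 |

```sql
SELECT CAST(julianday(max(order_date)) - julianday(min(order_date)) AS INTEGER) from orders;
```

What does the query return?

MIN = 2013-11-19, MAX = 2015-08-11.
11 days remain in November 2013 after the 19th (30 − 19).
Full months from December 2013 through July 2015 contribute their day counts.
Then 11 days into August 2015.
Total: 11 + 31 + 31 + 28 + 31 + 30 + 31 + 30 + 31 + 31 + 30 + 31 + 30 + 31 + 31 + 28 + 31 + 30 + 31 + 30 + 31 + 11 = 630.

630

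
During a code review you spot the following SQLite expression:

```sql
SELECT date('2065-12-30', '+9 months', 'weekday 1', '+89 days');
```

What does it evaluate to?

2067-01-01

Adding +9 months to 2065-12-30 gives 2066-09-30.
`weekday 1` advances to the next Monday; 2066-09-30 is a Thursday, so it moves forward to 2066-10-04.
Applying '+89 days' to 2066-10-04: counting 89 days forward gives 2067-01-01.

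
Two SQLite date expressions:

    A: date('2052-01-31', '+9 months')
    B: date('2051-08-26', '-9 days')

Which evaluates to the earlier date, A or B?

A = 2052-10-31.
B = 2051-08-17.
B is earlier.

B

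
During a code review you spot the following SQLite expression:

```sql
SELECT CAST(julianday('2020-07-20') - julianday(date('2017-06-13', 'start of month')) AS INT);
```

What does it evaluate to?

1145

`start of month` rewinds 2017-06-13 to 2017-06-01.
29 days remain in June 2017 after the 1st (30 − 1).
Full months from July 2017 through June 2020 contribute their day counts.
Then 20 days into July 2020.
Total: 29 + 31 + 31 + 30 + 31 + 30 + 31 + 31 + 28 + 31 + 30 + 31 + 30 + 31 + 31 + 30 + 31 + 30 + 31 + 31 + 28 + 31 + 30 + 31 + 30 + 31 + 31 + 30 + 31 + 30 + 31 + 31 + 29 + 31 + 30 + 31 + 30 + 20 = 1145.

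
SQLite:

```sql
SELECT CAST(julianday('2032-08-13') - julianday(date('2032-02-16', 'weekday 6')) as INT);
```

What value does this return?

174

`weekday 6` advances to the next Saturday; 2032-02-16 is a Monday, so it moves forward to 2032-02-21.
8 days remain in February 2032 after the 21st (29 − 21).
March 2032: 31 days.
April 2032: 30 days.
May 2032: 31 days.
June 2032: 30 days.
July 2032: 31 days.
Then 13 days into August 2032.
Total: 8 + 31 + 30 + 31 + 30 + 31 + 13 = 174.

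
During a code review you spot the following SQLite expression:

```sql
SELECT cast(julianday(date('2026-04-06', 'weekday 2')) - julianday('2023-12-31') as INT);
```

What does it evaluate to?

828

`weekday 2` advances to the next Tuesday; 2026-04-06 is a Monday, so it moves forward to 2026-04-07.
0 days remain in December 2023 after the 31st (31 − 31).
Full months from January 2024 through March 2026 contribute their day counts.
Then 7 days into April 2026.
Total: 0 + 31 + 29 + 31 + 30 + 31 + 30 + 31 + 31 + 30 + 31 + 30 + 31 + 31 + 28 + 31 + 30 + 31 + 30 + 31 + 31 + 30 + 31 + 30 + 31 + 31 + 28 + 31 + 7 = 828.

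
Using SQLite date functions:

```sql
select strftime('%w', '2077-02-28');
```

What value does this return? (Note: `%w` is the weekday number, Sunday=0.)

0

2077-02-28 is a Sunday; with Sunday=0 that is 0.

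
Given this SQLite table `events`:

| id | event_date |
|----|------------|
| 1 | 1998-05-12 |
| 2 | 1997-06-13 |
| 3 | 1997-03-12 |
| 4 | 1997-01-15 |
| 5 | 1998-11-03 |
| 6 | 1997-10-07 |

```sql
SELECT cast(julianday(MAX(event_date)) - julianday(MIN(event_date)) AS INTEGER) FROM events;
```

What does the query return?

MIN = 1997-01-15, MAX = 1998-11-03.
16 days remain in January 1997 after the 15th (31 − 15).
Full months from February 1997 through October 1998 contribute their day counts.
Then 3 days into November 1998.
Total: 16 + 28 + 31 + 30 + 31 + 30 + 31 + 31 + 30 + 31 + 30 + 31 + 31 + 28 + 31 + 30 + 31 + 30 + 31 + 31 + 30 + 31 + 3 = 657.

657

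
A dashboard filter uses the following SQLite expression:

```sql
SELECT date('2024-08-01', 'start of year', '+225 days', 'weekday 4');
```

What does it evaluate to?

`start of year` rewinds 2024-08-01 to 2024-01-01.
Applying '+225 days' to 2024-01-01: counting 225 days forward gives 2024-08-13.
`weekday 4` advances to the next Thursday; 2024-08-13 is a Tuesday, so it moves forward to 2024-08-15.

2024-08-15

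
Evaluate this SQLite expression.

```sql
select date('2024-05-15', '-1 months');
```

Adding -1 month to 2024-05-15 gives 2024-04-15.

2024-04-15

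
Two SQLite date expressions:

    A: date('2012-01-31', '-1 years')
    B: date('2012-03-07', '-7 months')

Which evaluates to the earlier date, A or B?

A

A = 2011-01-31.
B = 2011-08-07.
A is earlier.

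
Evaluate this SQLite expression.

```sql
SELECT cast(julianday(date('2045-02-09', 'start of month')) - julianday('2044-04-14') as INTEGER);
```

293

`start of month` rewinds 2045-02-09 to 2045-02-01.
16 days remain in April 2044 after the 14th (30 − 14).
Full months from May 2044 through January 2045 contribute their day counts.
Then 1 day into February 2045.
Total: 16 + 31 + 30 + 31 + 31 + 30 + 31 + 30 + 31 + 31 + 1 = 293.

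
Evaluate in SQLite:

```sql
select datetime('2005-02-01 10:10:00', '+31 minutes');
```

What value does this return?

2005-02-01 10:41:00

+31 minutes from 2005-02-01 10:10:00 is 2005-02-01 10:41:00.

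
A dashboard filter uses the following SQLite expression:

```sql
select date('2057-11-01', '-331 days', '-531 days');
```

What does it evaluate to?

2055-06-23

Applying '-331 days' to 2057-11-01: counting 331 days back gives 2056-12-05.
Applying '-531 days' to 2056-12-05: counting 531 days back gives 2055-06-23.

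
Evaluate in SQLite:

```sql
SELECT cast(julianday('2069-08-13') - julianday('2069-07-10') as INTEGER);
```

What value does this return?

21 days remain in July 2069 after the 10th (31 − 10).
Then 13 days into August 2069.
Total: 21 + 13 = 34.

34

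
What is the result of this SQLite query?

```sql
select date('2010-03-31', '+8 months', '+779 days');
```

Adding +8 months to 2010-03-31 targets 2010-11-31. November 2010 has only 30 days, so SQLite normalizes the 1-day overflow forward to 2010-12-01.
Applying '+779 days' to 2010-12-01: counting 779 days forward gives 2013-01-18.

2013-01-18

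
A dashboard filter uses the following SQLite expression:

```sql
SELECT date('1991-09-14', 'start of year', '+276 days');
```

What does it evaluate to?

1991-10-04

`start of year` rewinds 1991-09-14 to 1991-01-01.
Applying '+276 days' to 1991-01-01: counting 276 days forward gives 1991-10-04.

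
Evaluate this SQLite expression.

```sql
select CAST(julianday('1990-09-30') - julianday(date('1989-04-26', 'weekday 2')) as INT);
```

`weekday 2` advances to the next Tuesday; 1989-04-26 is a Wednesday, so it moves forward to 1989-05-02.
29 days remain in May 1989 after the 2nd (31 − 2).
Full months from June 1989 through August 1990 contribute their day counts.
Then 30 days into September 1990.
Total: 29 + 30 + 31 + 31 + 30 + 31 + 30 + 31 + 31 + 28 + 31 + 30 + 31 + 30 + 31 + 31 + 30 = 516.

516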